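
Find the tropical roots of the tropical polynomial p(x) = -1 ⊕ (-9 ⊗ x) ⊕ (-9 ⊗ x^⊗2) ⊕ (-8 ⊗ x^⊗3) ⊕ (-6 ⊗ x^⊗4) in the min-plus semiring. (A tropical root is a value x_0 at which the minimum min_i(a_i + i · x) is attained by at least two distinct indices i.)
Roots: {-2, -1, 0, 8}

Each tropical root is a break point of the lower envelope of the lines y = a_i + i · x (there are 5 lines, with slopes 0, 1, ..., 4). Only the lines that attain the minimum somewhere contribute to roots; other lines are dominated. Here the surviving (envelope) indices are i = 4, i = 3, i = 2, i = 1, i = 0.
Intersections between consecutive envelope lines give the roots: for adjacent envelope indices i < j the intersection is x = (a_i − a_j) / (j − i). Reading off the sorted break points: {-2, -1, 0, 8}.
Verification: at each break x_0, at least two indices attain the minimum of min_i(a_i + i · x_0).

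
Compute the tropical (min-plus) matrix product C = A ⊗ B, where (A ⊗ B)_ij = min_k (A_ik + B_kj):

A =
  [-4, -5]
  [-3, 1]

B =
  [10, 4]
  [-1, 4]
A ⊗ B =
  [-6, -1]
  [0, 1]

Apply the min-plus product entry-by-entry:
  C[0][0] = min over k of (A[0][0] + B[0][0] = -4 + 10 = 6, A[0][1] + B[1][0] = -5 + -1 = -6) = -6 (attained at k = 1)
  C[0][1] = min over k of (A[0][0] + B[0][1] = -4 + 4 = 0, A[0][1] + B[1][1] = -5 + 4 = -1) = -1 (attained at k = 1)
  C[1][0] = min over k of (A[1][0] + B[0][0] = -3 + 10 = 7, A[1][1] + B[1][0] = 1 + -1 = 0) = 0 (attained at k = 1)
  C[1][1] = min over k of (A[1][0] + B[0][1] = -3 + 4 = 1, A[1][1] + B[1][1] = 1 + 4 = 5) = 1 (attained at k = 0)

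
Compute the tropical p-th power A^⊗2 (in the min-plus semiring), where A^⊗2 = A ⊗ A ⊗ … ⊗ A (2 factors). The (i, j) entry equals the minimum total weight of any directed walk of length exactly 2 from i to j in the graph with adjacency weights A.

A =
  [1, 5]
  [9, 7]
A^⊗2 =
  [2, 6]
  [10, 14]

Each entry (A^⊗2)_ij equals the minimum over all length-2 walks i = v_0 → v_1 → … → v_2 = j of Σ_t A[v_t][v_{t+1}]. For example, for (i, j) = (0, 1) we minimise over 2 possible intermediate vertex sequences; the minimum is 6, attained along the walk 0 → 0 → 1.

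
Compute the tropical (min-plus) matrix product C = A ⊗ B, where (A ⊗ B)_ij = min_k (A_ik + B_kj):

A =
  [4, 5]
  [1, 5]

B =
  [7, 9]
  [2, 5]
A ⊗ B =
  [7, 10]
  [7, 10]

Apply the min-plus product entry-by-entry:
  C[0][0] = min over k of (A[0][0] + B[0][0] = 4 + 7 = 11, A[0][1] + B[1][0] = 5 + 2 = 7) = 7 (attained at k = 1)
  C[0][1] = min over k of (A[0][0] + B[0][1] = 4 + 9 = 13, A[0][1] + B[1][1] = 5 + 5 = 10) = 10 (attained at k = 1)
  C[1][0] = min over k of (A[1][0] + B[0][0] = 1 + 7 = 8, A[1][1] + B[1][0] = 5 + 2 = 7) = 7 (attained at k = 1)
  C[1][1] = min over k of (A[1][0] + B[0][1] = 1 + 9 = 10, A[1][1] + B[1][1] = 5 + 5 = 10) = 10 (attained at k = 0)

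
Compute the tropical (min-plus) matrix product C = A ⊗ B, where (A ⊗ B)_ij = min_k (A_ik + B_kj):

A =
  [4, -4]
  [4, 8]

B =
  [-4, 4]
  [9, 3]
A ⊗ B =
  [0, -1]
  [0, 8]

Apply the min-plus product entry-by-entry:
  C[0][0] = min over k of (A[0][0] + B[0][0] = 4 + -4 = 0, A[0][1] + B[1][0] = -4 + 9 = 5) = 0 (attained at k = 0)
  C[0][1] = min over k of (A[0][0] + B[0][1] = 4 + 4 = 8, A[0][1] + B[1][1] = -4 + 3 = -1) = -1 (attained at k = 1)
  C[1][0] = min over k of (A[1][0] + B[0][0] = 4 + -4 = 0, A[1][1] + B[1][0] = 8 + 9 = 17) = 0 (attained at k = 0)
  C[1][1] = min over k of (A[1][0] + B[0][1] = 4 + 4 = 8, A[1][1] + B[1][1] = 8 + 3 = 11) = 8 (attained at k = 0)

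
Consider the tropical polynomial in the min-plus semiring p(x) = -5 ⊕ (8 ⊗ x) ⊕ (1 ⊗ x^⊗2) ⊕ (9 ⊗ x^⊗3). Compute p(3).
p(3) = -5

A tropical monomial a ⊗ x^⊗i evaluates to a + i · x. Evaluating each term at x = 3:
  Term 0 contributes -5 + 0 · 3 = -5
  Term 1 contributes 8 + 1 · 3 = 11
  Term 2 contributes 1 + 2 · 3 = 7
  Term 3 contributes 9 + 3 · 3 = 18
p(3) = ⊕ of these = min[-5, 11, 7, 18] = -5.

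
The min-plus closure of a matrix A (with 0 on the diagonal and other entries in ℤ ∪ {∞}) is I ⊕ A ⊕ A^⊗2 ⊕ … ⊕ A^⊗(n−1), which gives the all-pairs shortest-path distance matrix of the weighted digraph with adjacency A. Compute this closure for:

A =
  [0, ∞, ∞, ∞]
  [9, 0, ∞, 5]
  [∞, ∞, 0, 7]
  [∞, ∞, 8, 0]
Closure =
  [0, ∞, ∞, ∞]
  [9, 0, 13, 5]
  [∞, ∞, 0, 7]
  [∞, ∞, 8, 0]

This is the Floyd-Warshall all-pairs shortest-path computation. For each intermediate vertex k = 0, 1, …, 3, update dist[i][j] ← min(dist[i][j], dist[i][k] + dist[k][j]). The final matrix gives, for each (i, j), the minimum total weight of any directed path from i to j (possibly empty when i = j).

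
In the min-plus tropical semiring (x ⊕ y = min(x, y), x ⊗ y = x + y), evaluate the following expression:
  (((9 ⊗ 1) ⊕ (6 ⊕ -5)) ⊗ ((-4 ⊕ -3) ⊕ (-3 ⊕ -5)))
(((9 ⊗ 1) ⊕ (6 ⊕ -5)) ⊗ ((-4 ⊕ -3) ⊕ (-3 ⊕ -5))) = -10

Expand innermost to outermost. Recall ⊕ takes the minimum of its arguments and ⊗ takes their sum. Working out the expression (((9 ⊗ 1) ⊕ (6 ⊕ -5)) ⊗ ((-4 ⊕ -3) ⊕ (-3 ⊕ -5))) gives -10.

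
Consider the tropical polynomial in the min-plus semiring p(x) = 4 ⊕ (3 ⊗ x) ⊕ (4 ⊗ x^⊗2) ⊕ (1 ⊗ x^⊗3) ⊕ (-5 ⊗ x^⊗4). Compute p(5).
p(5) = 4

A tropical monomial a ⊗ x^⊗i evaluates to a + i · x. Evaluating each term at x = 5:
  Term 0 contributes 4 + 0 · 5 = 4
  Term 1 contributes 3 + 1 · 5 = 8
  Term 2 contributes 4 + 2 · 5 = 14
  Term 3 contributes 1 + 3 · 5 = 16
  Term 4 contributes -5 + 4 · 5 = 15
p(5) = ⊕ of these = min[4, 8, 14, 16, 15] = 4.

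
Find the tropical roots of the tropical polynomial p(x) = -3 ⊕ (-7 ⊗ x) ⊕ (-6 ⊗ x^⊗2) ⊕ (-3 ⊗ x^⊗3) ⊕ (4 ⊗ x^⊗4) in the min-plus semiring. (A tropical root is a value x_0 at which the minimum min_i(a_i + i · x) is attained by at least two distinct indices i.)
Roots: {-7, -3, -1, 4}

Each tropical root is a break point of the lower envelope of the lines y = a_i + i · x (there are 5 lines, with slopes 0, 1, ..., 4). Only the lines that attain the minimum somewhere contribute to roots; other lines are dominated. Here the surviving (envelope) indices are i = 4, i = 3, i = 2, i = 1, i = 0.
Intersections between consecutive envelope lines give the roots: for adjacent envelope indices i < j the intersection is x = (a_i − a_j) / (j − i). Reading off the sorted break points: {-7, -3, -1, 4}.
Verification: at each break x_0, at least two indices attain the minimum of min_i(a_i + i · x_0).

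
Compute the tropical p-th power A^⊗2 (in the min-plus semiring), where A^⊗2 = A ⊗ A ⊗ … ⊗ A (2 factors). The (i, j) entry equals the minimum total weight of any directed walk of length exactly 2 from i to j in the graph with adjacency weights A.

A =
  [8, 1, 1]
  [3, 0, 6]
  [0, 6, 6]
A^⊗2 =
  [1, 1, 7]
  [3, 0, 4]
  [6, 1, 1]

Each entry (A^⊗2)_ij equals the minimum over all length-2 walks i = v_0 → v_1 → … → v_2 = j of Σ_t A[v_t][v_{t+1}]. For example, for (i, j) = (0, 2) we minimise over 3 possible intermediate vertex sequences; the minimum is 7, attained along the walk 0 → 1 → 2.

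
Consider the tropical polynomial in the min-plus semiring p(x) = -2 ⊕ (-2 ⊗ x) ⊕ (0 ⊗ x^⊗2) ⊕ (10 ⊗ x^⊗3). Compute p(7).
p(7) = -2

A tropical monomial a ⊗ x^⊗i evaluates to a + i · x. Evaluating each term at x = 7:
  Term 0 contributes -2 + 0 · 7 = -2
  Term 1 contributes -2 + 1 · 7 = 5
  Term 2 contributes 0 + 2 · 7 = 14
  Term 3 contributes 10 + 3 · 7 = 31
p(7) = ⊕ of these = min[-2, 5, 14, 31] = -2.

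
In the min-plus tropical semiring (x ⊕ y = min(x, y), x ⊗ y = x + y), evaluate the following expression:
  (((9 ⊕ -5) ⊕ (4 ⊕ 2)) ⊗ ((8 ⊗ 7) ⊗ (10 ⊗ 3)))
(((9 ⊕ -5) ⊕ (4 ⊕ 2)) ⊗ ((8 ⊗ 7) ⊗ (10 ⊗ 3))) = 23

Expand innermost to outermost. Recall ⊕ takes the minimum of its arguments and ⊗ takes their sum. Working out the expression (((9 ⊕ -5) ⊕ (4 ⊕ 2)) ⊗ ((8 ⊗ 7) ⊗ (10 ⊗ 3))) gives 23.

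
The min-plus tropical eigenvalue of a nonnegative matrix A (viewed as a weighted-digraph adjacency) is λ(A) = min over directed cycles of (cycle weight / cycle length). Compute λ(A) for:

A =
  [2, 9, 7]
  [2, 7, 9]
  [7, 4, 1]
λ(A) = 1

Enumerate directed cycles and compute their means (weight / length). Sample:
  cycle 0 → 0: weight = 2, length = 1, mean = 2/1 ≈ 2.000
  cycle 1 → 1: weight = 7, length = 1, mean = 7/1 ≈ 7.000
  cycle 2 → 2: weight = 1, length = 1, mean = 1/1 ≈ 1.000
  cycle 0 → 1 → 0: weight = 11, length = 2, mean = 11/2 ≈ 5.500
  cycle 0 → 2 → 0: weight = 14, length = 2, mean = 14/2 ≈ 7.000
  cycle 1 → 0 → 1: weight = 11, length = 2, mean = 11/2 ≈ 5.500
Minimum mean = 1.000, attained e.g. along the cycle 2 → 2 with weight 1 and length 1. So λ(A) = 1/1 = 1.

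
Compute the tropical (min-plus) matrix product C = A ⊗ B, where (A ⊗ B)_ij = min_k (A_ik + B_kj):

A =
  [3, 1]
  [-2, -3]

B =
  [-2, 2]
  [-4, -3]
A ⊗ B =
  [-3, -2]
  [-7, -6]

Apply the min-plus product entry-by-entry:
  C[0][0] = min over k of (A[0][0] + B[0][0] = 3 + -2 = 1, A[0][1] + B[1][0] = 1 + -4 = -3) = -3 (attained at k = 1)
  C[0][1] = min over k of (A[0][0] + B[0][1] = 3 + 2 = 5, A[0][1] + B[1][1] = 1 + -3 = -2) = -2 (attained at k = 1)
  C[1][0] = min over k of (A[1][0] + B[0][0] = -2 + -2 = -4, A[1][1] + B[1][0] = -3 + -4 = -7) = -7 (attained at k = 1)
  C[1][1] = min over k of (A[1][0] + B[0][1] = -2 + 2 = 0, A[1][1] + B[1][1] = -3 + -3 = -6) = -6 (attained at k = 1)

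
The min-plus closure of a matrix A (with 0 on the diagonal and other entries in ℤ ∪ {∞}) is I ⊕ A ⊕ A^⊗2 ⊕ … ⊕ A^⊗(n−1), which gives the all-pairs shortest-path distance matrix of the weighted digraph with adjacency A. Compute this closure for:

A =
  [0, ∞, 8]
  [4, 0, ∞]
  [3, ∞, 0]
Closure =
  [0, ∞, 8]
  [4, 0, 12]
  [3, ∞, 0]

This is the Floyd-Warshall all-pairs shortest-path computation. For each intermediate vertex k = 0, 1, …, 2, update dist[i][j] ← min(dist[i][j], dist[i][k] + dist[k][j]). The final matrix gives, for each (i, j), the minimum total weight of any directed path from i to j (possibly empty when i = j).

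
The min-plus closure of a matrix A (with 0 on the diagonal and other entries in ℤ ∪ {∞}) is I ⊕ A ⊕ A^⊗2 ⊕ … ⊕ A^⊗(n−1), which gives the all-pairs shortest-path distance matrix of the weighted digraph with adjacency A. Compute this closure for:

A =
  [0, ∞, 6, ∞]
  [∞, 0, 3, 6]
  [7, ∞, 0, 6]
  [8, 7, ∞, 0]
Closure =
  [0, 19, 6, 12]
  [10, 0, 3, 6]
  [7, 13, 0, 6]
  [8, 7, 10, 0]

This is the Floyd-Warshall all-pairs shortest-path computation. For each intermediate vertex k = 0, 1, …, 3, update dist[i][j] ← min(dist[i][j], dist[i][k] + dist[k][j]). The final matrix gives, for each (i, j), the minimum total weight of any directed path from i to j (possibly empty when i = j).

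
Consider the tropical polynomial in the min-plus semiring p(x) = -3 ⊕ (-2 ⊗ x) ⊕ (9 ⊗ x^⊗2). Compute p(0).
p(0) = -3

A tropical monomial a ⊗ x^⊗i evaluates to a + i · x. Evaluating each term at x = 0:
  Term 0 contributes -3 + 0 · 0 = -3
  Term 1 contributes -2 + 1 · 0 = -2
  Term 2 contributes 9 + 2 · 0 = 9
p(0) = ⊕ of these = min[-3, -2, 9] = -3.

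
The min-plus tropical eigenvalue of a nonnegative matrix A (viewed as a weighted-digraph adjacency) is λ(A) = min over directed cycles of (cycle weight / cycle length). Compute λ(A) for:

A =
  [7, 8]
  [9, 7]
λ(A) = 7

Enumerate directed cycles and compute their means (weight / length). Sample:
  cycle 0 → 0: weight = 7, length = 1, mean = 7/1 ≈ 7.000
  cycle 1 → 1: weight = 7, length = 1, mean = 7/1 ≈ 7.000
  cycle 0 → 1 → 0: weight = 17, length = 2, mean = 17/2 ≈ 8.500
  cycle 1 → 0 → 1: weight = 17, length = 2, mean = 17/2 ≈ 8.500
Minimum mean = 7.000, attained e.g. along the cycle 0 → 0 with weight 7 and length 1. So λ(A) = 7/1 = 7.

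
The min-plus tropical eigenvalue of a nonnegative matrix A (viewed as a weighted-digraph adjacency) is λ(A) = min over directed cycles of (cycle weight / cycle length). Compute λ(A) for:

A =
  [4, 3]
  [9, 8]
λ(A) = 4

Enumerate directed cycles and compute their means (weight / length). Sample:
  cycle 0 → 0: weight = 4, length = 1, mean = 4/1 ≈ 4.000
  cycle 1 → 1: weight = 8, length = 1, mean = 8/1 ≈ 8.000
  cycle 0 → 1 → 0: weight = 12, length = 2, mean = 12/2 ≈ 6.000
  cycle 1 → 0 → 1: weight = 12, length = 2, mean = 12/2 ≈ 6.000
Minimum mean = 4.000, attained e.g. along the cycle 0 → 0 with weight 4 and length 1. So λ(A) = 4/1 = 4.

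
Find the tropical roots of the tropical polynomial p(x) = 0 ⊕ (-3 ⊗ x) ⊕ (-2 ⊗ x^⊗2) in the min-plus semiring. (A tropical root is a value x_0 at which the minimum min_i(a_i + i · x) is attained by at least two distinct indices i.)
Roots: {-1, 3}

Each tropical root is a break point of the lower envelope of the lines y = a_i + i · x (there are 3 lines, with slopes 0, 1, ..., 2). Only the lines that attain the minimum somewhere contribute to roots; other lines are dominated. Here the surviving (envelope) indices are i = 2, i = 1, i = 0.
Intersections between consecutive envelope lines give the roots: for adjacent envelope indices i < j the intersection is x = (a_i − a_j) / (j − i). Reading off the sorted break points: {-1, 3}.
Verification: at each break x_0, at least two indices attain the minimum of min_i(a_i + i · x_0).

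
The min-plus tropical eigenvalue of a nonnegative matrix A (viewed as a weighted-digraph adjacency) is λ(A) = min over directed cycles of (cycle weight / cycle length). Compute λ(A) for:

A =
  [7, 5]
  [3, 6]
λ(A) = 4

Enumerate directed cycles and compute their means (weight / length). Sample:
  cycle 0 → 0: weight = 7, length = 1, mean = 7/1 ≈ 7.000
  cycle 1 → 1: weight = 6, length = 1, mean = 6/1 ≈ 6.000
  cycle 0 → 1 → 0: weight = 8, length = 2, mean = 8/2 ≈ 4.000
  cycle 1 → 0 → 1: weight = 8, length = 2, mean = 8/2 ≈ 4.000
Minimum mean = 4.000, attained e.g. along the cycle 0 → 1 → 0 with weight 8 and length 2. So λ(A) = 8/2 = 4.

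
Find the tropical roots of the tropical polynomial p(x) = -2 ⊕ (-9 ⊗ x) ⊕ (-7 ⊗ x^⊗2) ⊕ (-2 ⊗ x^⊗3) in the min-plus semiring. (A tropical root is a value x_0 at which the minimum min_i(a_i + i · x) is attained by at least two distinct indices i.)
Roots: {-5, -2, 7}

Each tropical root is a break point of the lower envelope of the lines y = a_i + i · x (there are 4 lines, with slopes 0, 1, ..., 3). Only the lines that attain the minimum somewhere contribute to roots; other lines are dominated. Here the surviving (envelope) indices are i = 3, i = 2, i = 1, i = 0.
Intersections between consecutive envelope lines give the roots: for adjacent envelope indices i < j the intersection is x = (a_i − a_j) / (j − i). Reading off the sorted break points: {-5, -2, 7}.
Verification: at each break x_0, at least two indices attain the minimum of min_i(a_i + i · x_0).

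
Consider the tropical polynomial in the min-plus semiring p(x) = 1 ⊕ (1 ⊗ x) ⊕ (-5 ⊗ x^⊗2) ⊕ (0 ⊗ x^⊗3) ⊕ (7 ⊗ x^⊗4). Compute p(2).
p(2) = -1

A tropical monomial a ⊗ x^⊗i evaluates to a + i · x. Evaluating each term at x = 2:
  Term 0 contributes 1 + 0 · 2 = 1
  Term 1 contributes 1 + 1 · 2 = 3
  Term 2 contributes -5 + 2 · 2 = -1
  Term 3 contributes 0 + 3 · 2 = 6
  Term 4 contributes 7 + 4 · 2 = 15
p(2) = ⊕ of these = min[1, 3, -1, 6, 15] = -1.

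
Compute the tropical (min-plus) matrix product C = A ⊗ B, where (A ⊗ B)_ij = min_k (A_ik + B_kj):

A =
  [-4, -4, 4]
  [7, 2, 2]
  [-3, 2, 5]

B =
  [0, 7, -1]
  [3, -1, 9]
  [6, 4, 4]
A ⊗ B =
  [-4, -5, -5]
  [5, 1, 6]
  [-3, 1, -4]

Apply the min-plus product entry-by-entry:
  C[0][0] = min over k of (A[0][0] + B[0][0] = -4 + 0 = -4, A[0][1] + B[1][0] = -4 + 3 = -1, A[0][2] + B[2][0] = 4 + 6 = 10) = -4 (attained at k = 0)
  C[0][1] = min over k of (A[0][0] + B[0][1] = -4 + 7 = 3, A[0][1] + B[1][1] = -4 + -1 = -5, A[0][2] + B[2][1] = 4 + 4 = 8) = -5 (attained at k = 1)
  C[0][2] = min over k of (A[0][0] + B[0][2] = -4 + -1 = -5, A[0][1] + B[1][2] = -4 + 9 = 5, A[0][2] + B[2][2] = 4 + 4 = 8) = -5 (attained at k = 0)
  C[1][0] = min over k of (A[1][0] + B[0][0] = 7 + 0 = 7, A[1][1] + B[1][0] = 2 + 3 = 5, A[1][2] + B[2][0] = 2 + 6 = 8) = 5 (attained at k = 1)
  C[1][1] = min over k of (A[1][0] + B[0][1] = 7 + 7 = 14, A[1][1] + B[1][1] = 2 + -1 = 1, A[1][2] + B[2][1] = 2 + 4 = 6) = 1 (attained at k = 1)
  C[1][2] = min over k of (A[1][0] + B[0][2] = 7 + -1 = 6, A[1][1] + B[1][2] = 2 + 9 = 11, A[1][2] + B[2][2] = 2 + 4 = 6) = 6 (attained at k = 0)
  C[2][0] = min over k of (A[2][0] + B[0][0] = -3 + 0 = -3, A[2][1] + B[1][0] = 2 + 3 = 5, A[2][2] + B[2][0] = 5 + 6 = 11) = -3 (attained at k = 0)
  C[2][1] = min over k of (A[2][0] + B[0][1] = -3 + 7 = 4, A[2][1] + B[1][1] = 2 + -1 = 1, A[2][2] + B[2][1] = 5 + 4 = 9) = 1 (attained at k = 1)
  C[2][2] = min over k of (A[2][0] + B[0][2] = -3 + -1 = -4, A[2][1] + B[1][2] = 2 + 9 = 11, A[2][2] + B[2][2] = 5 + 4 = 9) = -4 (attained at k = 0)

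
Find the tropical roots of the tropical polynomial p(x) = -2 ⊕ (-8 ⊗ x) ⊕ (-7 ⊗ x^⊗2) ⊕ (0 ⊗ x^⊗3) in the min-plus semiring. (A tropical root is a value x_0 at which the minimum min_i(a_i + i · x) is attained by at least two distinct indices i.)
Roots: {-7, -1, 6}

Each tropical root is a break point of the lower envelope of the lines y = a_i + i · x (there are 4 lines, with slopes 0, 1, ..., 3). Only the lines that attain the minimum somewhere contribute to roots; other lines are dominated. Here the surviving (envelope) indices are i = 3, i = 2, i = 1, i = 0.
Intersections between consecutive envelope lines give the roots: for adjacent envelope indices i < j the intersection is x = (a_i − a_j) / (j − i). Reading off the sorted break points: {-7, -1, 6}.
Verification: at each break x_0, at least two indices attain the minimum of min_i(a_i + i · x_0).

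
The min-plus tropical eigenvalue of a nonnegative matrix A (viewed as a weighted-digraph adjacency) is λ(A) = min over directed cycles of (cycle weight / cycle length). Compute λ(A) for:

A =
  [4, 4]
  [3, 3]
λ(A) = 3

Enumerate directed cycles and compute their means (weight / length). Sample:
  cycle 0 → 0: weight = 4, length = 1, mean = 4/1 ≈ 4.000
  cycle 1 → 1: weight = 3, length = 1, mean = 3/1 ≈ 3.000
  cycle 0 → 1 → 0: weight = 7, length = 2, mean = 7/2 ≈ 3.500
  cycle 1 → 0 → 1: weight = 7, length = 2, mean = 7/2 ≈ 3.500
Minimum mean = 3.000, attained e.g. along the cycle 1 → 1 with weight 3 and length 1. So λ(A) = 3/1 = 3.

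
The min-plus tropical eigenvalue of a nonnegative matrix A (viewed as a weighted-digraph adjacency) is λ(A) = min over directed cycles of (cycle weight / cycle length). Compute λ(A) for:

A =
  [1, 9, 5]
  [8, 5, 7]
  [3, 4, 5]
λ(A) = 1

Enumerate directed cycles and compute their means (weight / length). Sample:
  cycle 0 → 0: weight = 1, length = 1, mean = 1/1 ≈ 1.000
  cycle 1 → 1: weight = 5, length = 1, mean = 5/1 ≈ 5.000
  cycle 2 → 2: weight = 5, length = 1, mean = 5/1 ≈ 5.000
  cycle 0 → 1 → 0: weight = 17, length = 2, mean = 17/2 ≈ 8.500
  cycle 0 → 2 → 0: weight = 8, length = 2, mean = 8/2 ≈ 4.000
  cycle 1 → 0 → 1: weight = 17, length = 2, mean = 17/2 ≈ 8.500
Minimum mean = 1.000, attained e.g. along the cycle 0 → 0 with weight 1 and length 1. So λ(A) = 1/1 = 1.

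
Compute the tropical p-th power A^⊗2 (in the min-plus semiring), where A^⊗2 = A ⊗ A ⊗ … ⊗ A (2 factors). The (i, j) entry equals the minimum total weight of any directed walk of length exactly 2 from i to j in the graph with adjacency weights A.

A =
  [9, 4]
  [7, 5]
A^⊗2 =
  [11, 9]
  [12, 10]

Each entry (A^⊗2)_ij equals the minimum over all length-2 walks i = v_0 → v_1 → … → v_2 = j of Σ_t A[v_t][v_{t+1}]. For example, for (i, j) = (0, 1) we minimise over 2 possible intermediate vertex sequences; the minimum is 9, attained along the walk 0 → 1 → 1.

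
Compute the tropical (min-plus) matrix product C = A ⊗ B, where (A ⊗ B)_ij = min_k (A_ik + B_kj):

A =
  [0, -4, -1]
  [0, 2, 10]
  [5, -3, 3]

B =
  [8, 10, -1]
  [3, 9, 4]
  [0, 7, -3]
A ⊗ B =
  [-1, 5, -4]
  [5, 10, -1]
  [0, 6, 0]

Apply the min-plus product entry-by-entry:
  C[0][0] = min over k of (A[0][0] + B[0][0] = 0 + 8 = 8, A[0][1] + B[1][0] = -4 + 3 = -1, A[0][2] + B[2][0] = -1 + 0 = -1) = -1 (attained at k = 1)
  C[0][1] = min over k of (A[0][0] + B[0][1] = 0 + 10 = 10, A[0][1] + B[1][1] = -4 + 9 = 5, A[0][2] + B[2][1] = -1 + 7 = 6) = 5 (attained at k = 1)
  C[0][2] = min over k of (A[0][0] + B[0][2] = 0 + -1 = -1, A[0][1] + B[1][2] = -4 + 4 = 0, A[0][2] + B[2][2] = -1 + -3 = -4) = -4 (attained at k = 2)
  C[1][0] = min over k of (A[1][0] + B[0][0] = 0 + 8 = 8, A[1][1] + B[1][0] = 2 + 3 = 5, A[1][2] + B[2][0] = 10 + 0 = 10) = 5 (attained at k = 1)
  C[1][1] = min over k of (A[1][0] + B[0][1] = 0 + 10 = 10, A[1][1] + B[1][1] = 2 + 9 = 11, A[1][2] + B[2][1] = 10 + 7 = 17) = 10 (attained at k = 0)
  C[1][2] = min over k of (A[1][0] + B[0][2] = 0 + -1 = -1, A[1][1] + B[1][2] = 2 + 4 = 6, A[1][2] + B[2][2] = 10 + -3 = 7) = -1 (attained at k = 0)
  C[2][0] = min over k of (A[2][0] + B[0][0] = 5 + 8 = 13, A[2][1] + B[1][0] = -3 + 3 = 0, A[2][2] + B[2][0] = 3 + 0 = 3) = 0 (attained at k = 1)
  C[2][1] = min over k of (A[2][0] + B[0][1] = 5 + 10 = 15, A[2][1] + B[1][1] = -3 + 9 = 6, A[2][2] + B[2][1] = 3 + 7 = 10) = 6 (attained at k = 1)
  C[2][2] = min over k of (A[2][0] + B[0][2] = 5 + -1 = 4, A[2][1] + B[1][2] = -3 + 4 = 1, A[2][2] + B[2][2] = 3 + -3 = 0) = 0 (attained at k = 2)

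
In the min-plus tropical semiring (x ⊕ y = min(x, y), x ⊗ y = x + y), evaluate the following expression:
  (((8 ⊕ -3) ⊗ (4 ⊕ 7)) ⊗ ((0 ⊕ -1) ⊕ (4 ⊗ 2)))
(((8 ⊕ -3) ⊗ (4 ⊕ 7)) ⊗ ((0 ⊕ -1) ⊕ (4 ⊗ 2))) = 0

Expand innermost to outermost. Recall ⊕ takes the minimum of its arguments and ⊗ takes their sum. Working out the expression (((8 ⊕ -3) ⊗ (4 ⊕ 7)) ⊗ ((0 ⊕ -1) ⊕ (4 ⊗ 2))) gives 0.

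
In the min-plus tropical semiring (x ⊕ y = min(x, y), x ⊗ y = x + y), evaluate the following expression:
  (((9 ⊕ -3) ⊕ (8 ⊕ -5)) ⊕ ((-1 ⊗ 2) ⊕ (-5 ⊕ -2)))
(((9 ⊕ -3) ⊕ (8 ⊕ -5)) ⊕ ((-1 ⊗ 2) ⊕ (-5 ⊕ -2))) = -5

Expand innermost to outermost. Recall ⊕ takes the minimum of its arguments and ⊗ takes their sum. Working out the expression (((9 ⊕ -3) ⊕ (8 ⊕ -5)) ⊕ ((-1 ⊗ 2) ⊕ (-5 ⊕ -2))) gives -5.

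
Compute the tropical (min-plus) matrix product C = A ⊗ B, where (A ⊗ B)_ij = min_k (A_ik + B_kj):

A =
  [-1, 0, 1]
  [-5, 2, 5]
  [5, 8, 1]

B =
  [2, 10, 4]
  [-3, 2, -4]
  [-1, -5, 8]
A ⊗ B =
  [-3, -4, -4]
  [-3, 0, -2]
  [0, -4, 4]

Apply the min-plus product entry-by-entry:
  C[0][0] = min over k of (A[0][0] + B[0][0] = -1 + 2 = 1, A[0][1] + B[1][0] = 0 + -3 = -3, A[0][2] + B[2][0] = 1 + -1 = 0) = -3 (attained at k = 1)
  C[0][1] = min over k of (A[0][0] + B[0][1] = -1 + 10 = 9, A[0][1] + B[1][1] = 0 + 2 = 2, A[0][2] + B[2][1] = 1 + -5 = -4) = -4 (attained at k = 2)
  C[0][2] = min over k of (A[0][0] + B[0][2] = -1 + 4 = 3, A[0][1] + B[1][2] = 0 + -4 = -4, A[0][2] + B[2][2] = 1 + 8 = 9) = -4 (attained at k = 1)
  C[1][0] = min over k of (A[1][0] + B[0][0] = -5 + 2 = -3, A[1][1] + B[1][0] = 2 + -3 = -1, A[1][2] + B[2][0] = 5 + -1 = 4) = -3 (attained at k = 0)
  C[1][1] = min over k of (A[1][0] + B[0][1] = -5 + 10 = 5, A[1][1] + B[1][1] = 2 + 2 = 4, A[1][2] + B[2][1] = 5 + -5 = 0) = 0 (attained at k = 2)
  C[1][2] = min over k of (A[1][0] + B[0][2] = -5 + 4 = -1, A[1][1] + B[1][2] = 2 + -4 = -2, A[1][2] + B[2][2] = 5 + 8 = 13) = -2 (attained at k = 1)
  C[2][0] = min over k of (A[2][0] + B[0][0] = 5 + 2 = 7, A[2][1] + B[1][0] = 8 + -3 = 5, A[2][2] + B[2][0] = 1 + -1 = 0) = 0 (attained at k = 2)
  C[2][1] = min over k of (A[2][0] + B[0][1] = 5 + 10 = 15, A[2][1] + B[1][1] = 8 + 2 = 10, A[2][2] + B[2][1] = 1 + -5 = -4) = -4 (attained at k = 2)
  C[2][2] = min over k of (A[2][0] + B[0][2] = 5 + 4 = 9, A[2][1] + B[1][2] = 8 + -4 = 4, A[2][2] + B[2][2] = 1 + 8 = 9) = 4 (attained at k = 1)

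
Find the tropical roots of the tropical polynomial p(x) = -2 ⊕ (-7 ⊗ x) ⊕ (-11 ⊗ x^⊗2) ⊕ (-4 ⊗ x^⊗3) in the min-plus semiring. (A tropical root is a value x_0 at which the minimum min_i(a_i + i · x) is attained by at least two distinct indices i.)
Roots: {-7, 4, 5}

Each tropical root is a break point of the lower envelope of the lines y = a_i + i · x (there are 4 lines, with slopes 0, 1, ..., 3). Only the lines that attain the minimum somewhere contribute to roots; other lines are dominated. Here the surviving (envelope) indices are i = 3, i = 2, i = 1, i = 0.
Intersections between consecutive envelope lines give the roots: for adjacent envelope indices i < j the intersection is x = (a_i − a_j) / (j − i). Reading off the sorted break points: {-7, 4, 5}.
Verification: at each break x_0, at least two indices attain the minimum of min_i(a_i + i · x_0).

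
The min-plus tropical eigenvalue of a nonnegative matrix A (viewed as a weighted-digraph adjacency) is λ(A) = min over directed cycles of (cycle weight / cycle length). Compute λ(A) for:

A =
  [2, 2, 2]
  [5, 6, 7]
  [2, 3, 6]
λ(A) = 2

Enumerate directed cycles and compute their means (weight / length). Sample:
  cycle 0 → 0: weight = 2, length = 1, mean = 2/1 ≈ 2.000
  cycle 1 → 1: weight = 6, length = 1, mean = 6/1 ≈ 6.000
  cycle 2 → 2: weight = 6, length = 1, mean = 6/1 ≈ 6.000
  cycle 0 → 1 → 0: weight = 7, length = 2, mean = 7/2 ≈ 3.500
  cycle 0 → 2 → 0: weight = 4, length = 2, mean = 4/2 ≈ 2.000
  cycle 1 → 0 → 1: weight = 7, length = 2, mean = 7/2 ≈ 3.500
Minimum mean = 2.000, attained e.g. along the cycle 0 → 0 with weight 2 and length 1. So λ(A) = 2/1 = 2.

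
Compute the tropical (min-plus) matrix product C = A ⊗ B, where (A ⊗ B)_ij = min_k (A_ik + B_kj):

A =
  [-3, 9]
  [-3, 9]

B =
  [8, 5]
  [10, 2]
A ⊗ B =
  [5, 2]
  [5, 2]

Apply the min-plus product entry-by-entry:
  C[0][0] = min over k of (A[0][0] + B[0][0] = -3 + 8 = 5, A[0][1] + B[1][0] = 9 + 10 = 19) = 5 (attained at k = 0)
  C[0][1] = min over k of (A[0][0] + B[0][1] = -3 + 5 = 2, A[0][1] + B[1][1] = 9 + 2 = 11) = 2 (attained at k = 0)
  C[1][0] = min over k of (A[1][0] + B[0][0] = -3 + 8 = 5, A[1][1] + B[1][0] = 9 + 10 = 19) = 5 (attained at k = 0)
  C[1][1] = min over k of (A[1][0] + B[0][1] = -3 + 5 = 2, A[1][1] + B[1][1] = 9 + 2 = 11) = 2 (attained at k = 0)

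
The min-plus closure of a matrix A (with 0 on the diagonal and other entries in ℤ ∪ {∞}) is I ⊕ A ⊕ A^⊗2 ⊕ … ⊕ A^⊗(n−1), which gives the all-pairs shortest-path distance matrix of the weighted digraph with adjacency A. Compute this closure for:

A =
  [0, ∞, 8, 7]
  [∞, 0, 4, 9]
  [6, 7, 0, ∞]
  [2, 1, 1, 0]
Closure =
  [0, 8, 8, 7]
  [10, 0, 4, 9]
  [6, 7, 0, 13]
  [2, 1, 1, 0]

This is the Floyd-Warshall all-pairs shortest-path computation. For each intermediate vertex k = 0, 1, …, 3, update dist[i][j] ← min(dist[i][j], dist[i][k] + dist[k][j]). The final matrix gives, for each (i, j), the minimum total weight of any directed path from i to j (possibly empty when i = j).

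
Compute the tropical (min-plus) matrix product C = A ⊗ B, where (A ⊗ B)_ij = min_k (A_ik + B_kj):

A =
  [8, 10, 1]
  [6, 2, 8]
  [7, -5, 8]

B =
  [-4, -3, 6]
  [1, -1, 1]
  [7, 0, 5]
A ⊗ B =
  [4, 1, 6]
  [2, 1, 3]
  [-4, -6, -4]

Apply the min-plus product entry-by-entry:
  C[0][0] = min over k of (A[0][0] + B[0][0] = 8 + -4 = 4, A[0][1] + B[1][0] = 10 + 1 = 11, A[0][2] + B[2][0] = 1 + 7 = 8) = 4 (attained at k = 0)
  C[0][1] = min over k of (A[0][0] + B[0][1] = 8 + -3 = 5, A[0][1] + B[1][1] = 10 + -1 = 9, A[0][2] + B[2][1] = 1 + 0 = 1) = 1 (attained at k = 2)
  C[0][2] = min over k of (A[0][0] + B[0][2] = 8 + 6 = 14, A[0][1] + B[1][2] = 10 + 1 = 11, A[0][2] + B[2][2] = 1 + 5 = 6) = 6 (attained at k = 2)
  C[1][0] = min over k of (A[1][0] + B[0][0] = 6 + -4 = 2, A[1][1] + B[1][0] = 2 + 1 = 3, A[1][2] + B[2][0] = 8 + 7 = 15) = 2 (attained at k = 0)
  C[1][1] = min over k of (A[1][0] + B[0][1] = 6 + -3 = 3, A[1][1] + B[1][1] = 2 + -1 = 1, A[1][2] + B[2][1] = 8 + 0 = 8) = 1 (attained at k = 1)
  C[1][2] = min over k of (A[1][0] + B[0][2] = 6 + 6 = 12, A[1][1] + B[1][2] = 2 + 1 = 3, A[1][2] + B[2][2] = 8 + 5 = 13) = 3 (attained at k = 1)
  C[2][0] = min over k of (A[2][0] + B[0][0] = 7 + -4 = 3, A[2][1] + B[1][0] = -5 + 1 = -4, A[2][2] + B[2][0] = 8 + 7 = 15) = -4 (attained at k = 1)
  C[2][1] = min over k of (A[2][0] + B[0][1] = 7 + -3 = 4, A[2][1] + B[1][1] = -5 + -1 = -6, A[2][2] + B[2][1] = 8 + 0 = 8) = -6 (attained at k = 1)
  C[2][2] = min over k of (A[2][0] + B[0][2] = 7 + 6 = 13, A[2][1] + B[1][2] = -5 + 1 = -4, A[2][2] + B[2][2] = 8 + 5 = 13) = -4 (attained at k = 1)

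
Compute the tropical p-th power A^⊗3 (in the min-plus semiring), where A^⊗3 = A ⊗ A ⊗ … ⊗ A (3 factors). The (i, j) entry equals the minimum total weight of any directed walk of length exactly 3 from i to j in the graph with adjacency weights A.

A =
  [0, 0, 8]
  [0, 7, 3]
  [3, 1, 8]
A^⊗3 =
  [0, 0, 3]
  [0, 0, 3]
  [1, 1, 6]

Each entry (A^⊗3)_ij equals the minimum over all length-3 walks i = v_0 → v_1 → … → v_3 = j of Σ_t A[v_t][v_{t+1}]. For example, for (i, j) = (0, 2) we minimise over 9 possible intermediate vertex sequences; the minimum is 3, attained along the walk 0 → 0 → 1 → 2.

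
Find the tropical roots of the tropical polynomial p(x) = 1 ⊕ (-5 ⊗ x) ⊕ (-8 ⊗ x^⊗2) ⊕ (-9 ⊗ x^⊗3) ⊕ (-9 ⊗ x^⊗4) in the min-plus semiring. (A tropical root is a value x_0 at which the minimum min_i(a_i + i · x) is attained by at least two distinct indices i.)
Roots: {0, 1, 3, 6}

Each tropical root is a break point of the lower envelope of the lines y = a_i + i · x (there are 5 lines, with slopes 0, 1, ..., 4). Only the lines that attain the minimum somewhere contribute to roots; other lines are dominated. Here the surviving (envelope) indices are i = 4, i = 3, i = 2, i = 1, i = 0.
Intersections between consecutive envelope lines give the roots: for adjacent envelope indices i < j the intersection is x = (a_i − a_j) / (j − i). Reading off the sorted break points: {0, 1, 3, 6}.
Verification: at each break x_0, at least two indices attain the minimum of min_i(a_i + i · x_0).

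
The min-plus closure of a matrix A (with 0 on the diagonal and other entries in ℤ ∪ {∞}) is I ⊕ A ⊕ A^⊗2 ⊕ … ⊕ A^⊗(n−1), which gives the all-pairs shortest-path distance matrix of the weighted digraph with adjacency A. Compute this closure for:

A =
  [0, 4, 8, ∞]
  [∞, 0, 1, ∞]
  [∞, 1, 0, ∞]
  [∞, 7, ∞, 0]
Closure =
  [0, 4, 5, ∞]
  [∞, 0, 1, ∞]
  [∞, 1, 0, ∞]
  [∞, 7, 8, 0]

This is the Floyd-Warshall all-pairs shortest-path computation. For each intermediate vertex k = 0, 1, …, 3, update dist[i][j] ← min(dist[i][j], dist[i][k] + dist[k][j]). The final matrix gives, for each (i, j), the minimum total weight of any directed path from i to j (possibly empty when i = j).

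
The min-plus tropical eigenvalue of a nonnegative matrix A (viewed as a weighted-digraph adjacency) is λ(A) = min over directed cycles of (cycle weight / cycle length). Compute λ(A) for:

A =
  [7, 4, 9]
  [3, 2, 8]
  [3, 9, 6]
λ(A) = 2

Enumerate directed cycles and compute their means (weight / length). Sample:
  cycle 0 → 0: weight = 7, length = 1, mean = 7/1 ≈ 7.000
  cycle 1 → 1: weight = 2, length = 1, mean = 2/1 ≈ 2.000
  cycle 2 → 2: weight = 6, length = 1, mean = 6/1 ≈ 6.000
  cycle 0 → 1 → 0: weight = 7, length = 2, mean = 7/2 ≈ 3.500
  cycle 0 → 2 → 0: weight = 12, length = 2, mean = 12/2 ≈ 6.000
  cycle 1 → 0 → 1: weight = 7, length = 2, mean = 7/2 ≈ 3.500
Minimum mean = 2.000, attained e.g. along the cycle 1 → 1 with weight 2 and length 1. So λ(A) = 2/1 = 2.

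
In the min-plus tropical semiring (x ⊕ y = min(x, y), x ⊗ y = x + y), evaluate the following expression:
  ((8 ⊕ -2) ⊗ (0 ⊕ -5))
((8 ⊕ -2) ⊗ (0 ⊕ -5)) = -7

Expand innermost to outermost. Recall ⊕ takes the minimum of its arguments and ⊗ takes their sum. Working out the expression ((8 ⊕ -2) ⊗ (0 ⊕ -5)) gives -7.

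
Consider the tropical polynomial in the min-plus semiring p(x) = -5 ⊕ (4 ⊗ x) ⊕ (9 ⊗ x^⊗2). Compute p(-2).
p(-2) = -5

A tropical monomial a ⊗ x^⊗i evaluates to a + i · x. Evaluating each term at x = -2:
  Term 0 contributes -5 + 0 · -2 = -5
  Term 1 contributes 4 + 1 · -2 = 2
  Term 2 contributes 9 + 2 · -2 = 5
p(-2) = ⊕ of these = min[-5, 2, 5] = -5.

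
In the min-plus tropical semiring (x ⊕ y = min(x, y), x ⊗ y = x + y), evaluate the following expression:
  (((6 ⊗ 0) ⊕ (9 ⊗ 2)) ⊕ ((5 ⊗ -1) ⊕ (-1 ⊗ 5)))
(((6 ⊗ 0) ⊕ (9 ⊗ 2)) ⊕ ((5 ⊗ -1) ⊕ (-1 ⊗ 5))) = 4

Expand innermost to outermost. Recall ⊕ takes the minimum of its arguments and ⊗ takes their sum. Working out the expression (((6 ⊗ 0) ⊕ (9 ⊗ 2)) ⊕ ((5 ⊗ -1) ⊕ (-1 ⊗ 5))) gives 4.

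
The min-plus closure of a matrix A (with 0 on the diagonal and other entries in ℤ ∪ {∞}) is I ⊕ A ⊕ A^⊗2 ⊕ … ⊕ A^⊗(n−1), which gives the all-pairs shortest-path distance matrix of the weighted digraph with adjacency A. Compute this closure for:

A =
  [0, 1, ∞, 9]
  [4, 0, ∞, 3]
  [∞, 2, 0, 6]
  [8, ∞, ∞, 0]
Closure =
  [0, 1, ∞, 4]
  [4, 0, ∞, 3]
  [6, 2, 0, 5]
  [8, 9, ∞, 0]

This is the Floyd-Warshall all-pairs shortest-path computation. For each intermediate vertex k = 0, 1, …, 3, update dist[i][j] ← min(dist[i][j], dist[i][k] + dist[k][j]). The final matrix gives, for each (i, j), the minimum total weight of any directed path from i to j (possibly empty when i = j).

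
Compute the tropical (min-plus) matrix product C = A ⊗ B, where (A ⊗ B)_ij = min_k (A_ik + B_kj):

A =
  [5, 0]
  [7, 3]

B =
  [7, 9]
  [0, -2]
A ⊗ B =
  [0, -2]
  [3, 1]

Apply the min-plus product entry-by-entry:
  C[0][0] = min over k of (A[0][0] + B[0][0] = 5 + 7 = 12, A[0][1] + B[1][0] = 0 + 0 = 0) = 0 (attained at k = 1)
  C[0][1] = min over k of (A[0][0] + B[0][1] = 5 + 9 = 14, A[0][1] + B[1][1] = 0 + -2 = -2) = -2 (attained at k = 1)
  C[1][0] = min over k of (A[1][0] + B[0][0] = 7 + 7 = 14, A[1][1] + B[1][0] = 3 + 0 = 3) = 3 (attained at k = 1)
  C[1][1] = min over k of (A[1][0] + B[0][1] = 7 + 9 = 16, A[1][1] + B[1][1] = 3 + -2 = 1) = 1 (attained at k = 1)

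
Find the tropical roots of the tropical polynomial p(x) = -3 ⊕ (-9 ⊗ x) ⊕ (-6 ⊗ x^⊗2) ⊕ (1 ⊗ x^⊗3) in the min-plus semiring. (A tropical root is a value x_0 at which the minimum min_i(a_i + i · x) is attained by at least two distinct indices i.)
Roots: {-7, -3, 6}

Each tropical root is a break point of the lower envelope of the lines y = a_i + i · x (there are 4 lines, with slopes 0, 1, ..., 3). Only the lines that attain the minimum somewhere contribute to roots; other lines are dominated. Here the surviving (envelope) indices are i = 3, i = 2, i = 1, i = 0.
Intersections between consecutive envelope lines give the roots: for adjacent envelope indices i < j the intersection is x = (a_i − a_j) / (j − i). Reading off the sorted break points: {-7, -3, 6}.
Verification: at each break x_0, at least two indices attain the minimum of min_i(a_i + i · x_0).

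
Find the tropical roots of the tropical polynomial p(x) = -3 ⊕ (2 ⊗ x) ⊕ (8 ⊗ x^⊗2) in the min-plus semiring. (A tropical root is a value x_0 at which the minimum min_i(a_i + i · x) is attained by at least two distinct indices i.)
Roots: {-6, -5}

Each tropical root is a break point of the lower envelope of the lines y = a_i + i · x (there are 3 lines, with slopes 0, 1, ..., 2). Only the lines that attain the minimum somewhere contribute to roots; other lines are dominated. Here the surviving (envelope) indices are i = 2, i = 1, i = 0.
Intersections between consecutive envelope lines give the roots: for adjacent envelope indices i < j the intersection is x = (a_i − a_j) / (j − i). Reading off the sorted break points: {-6, -5}.
Verification: at each break x_0, at least two indices attain the minimum of min_i(a_i + i · x_0).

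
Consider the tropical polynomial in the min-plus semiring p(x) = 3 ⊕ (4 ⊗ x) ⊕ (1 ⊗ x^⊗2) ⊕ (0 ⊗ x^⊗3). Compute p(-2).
p(-2) = -6

A tropical monomial a ⊗ x^⊗i evaluates to a + i · x. Evaluating each term at x = -2:
  Term 0 contributes 3 + 0 · -2 = 3
  Term 1 contributes 4 + 1 · -2 = 2
  Term 2 contributes 1 + 2 · -2 = -3
  Term 3 contributes 0 + 3 · -2 = -6
p(-2) = ⊕ of these = min[3, 2, -3, -6] = -6.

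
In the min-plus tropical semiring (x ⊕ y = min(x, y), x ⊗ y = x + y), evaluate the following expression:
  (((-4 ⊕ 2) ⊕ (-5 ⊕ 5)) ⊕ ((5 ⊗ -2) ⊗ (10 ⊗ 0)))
(((-4 ⊕ 2) ⊕ (-5 ⊕ 5)) ⊕ ((5 ⊗ -2) ⊗ (10 ⊗ 0))) = -5

Expand innermost to outermost. Recall ⊕ takes the minimum of its arguments and ⊗ takes their sum. Working out the expression (((-4 ⊕ 2) ⊕ (-5 ⊕ 5)) ⊕ ((5 ⊗ -2) ⊗ (10 ⊗ 0))) gives -5.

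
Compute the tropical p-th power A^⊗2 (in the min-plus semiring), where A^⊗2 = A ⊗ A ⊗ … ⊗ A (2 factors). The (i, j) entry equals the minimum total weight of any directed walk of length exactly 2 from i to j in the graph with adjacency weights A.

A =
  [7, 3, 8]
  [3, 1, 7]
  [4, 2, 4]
A^⊗2 =
  [6, 4, 10]
  [4, 2, 8]
  [5, 3, 8]

Each entry (A^⊗2)_ij equals the minimum over all length-2 walks i = v_0 → v_1 → … → v_2 = j of Σ_t A[v_t][v_{t+1}]. For example, for (i, j) = (0, 2) we minimise over 3 possible intermediate vertex sequences; the minimum is 10, attained along the walk 0 → 1 → 2.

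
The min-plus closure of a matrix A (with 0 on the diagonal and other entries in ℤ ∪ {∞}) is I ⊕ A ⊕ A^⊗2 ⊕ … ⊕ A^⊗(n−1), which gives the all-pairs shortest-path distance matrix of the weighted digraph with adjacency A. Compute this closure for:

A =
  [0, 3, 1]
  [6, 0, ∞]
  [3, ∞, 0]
Closure =
  [0, 3, 1]
  [6, 0, 7]
  [3, 6, 0]

This is the Floyd-Warshall all-pairs shortest-path computation. For each intermediate vertex k = 0, 1, …, 2, update dist[i][j] ← min(dist[i][j], dist[i][k] + dist[k][j]). The final matrix gives, for each (i, j), the minimum total weight of any directed path from i to j (possibly empty when i = j).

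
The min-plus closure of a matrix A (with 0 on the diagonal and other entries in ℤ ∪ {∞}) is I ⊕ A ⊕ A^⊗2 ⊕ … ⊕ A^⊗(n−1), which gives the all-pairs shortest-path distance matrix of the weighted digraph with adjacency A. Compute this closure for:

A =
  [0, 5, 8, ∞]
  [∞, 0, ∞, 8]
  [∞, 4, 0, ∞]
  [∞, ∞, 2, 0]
Closure =
  [0, 5, 8, 13]
  [∞, 0, 10, 8]
  [∞, 4, 0, 12]
  [∞, 6, 2, 0]

This is the Floyd-Warshall all-pairs shortest-path computation. For each intermediate vertex k = 0, 1, …, 3, update dist[i][j] ← min(dist[i][j], dist[i][k] + dist[k][j]). The final matrix gives, for each (i, j), the minimum total weight of any directed path from i to j (possibly empty when i = j).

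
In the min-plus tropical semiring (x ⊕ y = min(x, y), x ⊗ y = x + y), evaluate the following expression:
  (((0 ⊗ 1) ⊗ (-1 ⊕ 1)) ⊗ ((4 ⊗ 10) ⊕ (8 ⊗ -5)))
(((0 ⊗ 1) ⊗ (-1 ⊕ 1)) ⊗ ((4 ⊗ 10) ⊕ (8 ⊗ -5))) = 3

Expand innermost to outermost. Recall ⊕ takes the minimum of its arguments and ⊗ takes their sum. Working out the expression (((0 ⊗ 1) ⊗ (-1 ⊕ 1)) ⊗ ((4 ⊗ 10) ⊕ (8 ⊗ -5))) gives 3.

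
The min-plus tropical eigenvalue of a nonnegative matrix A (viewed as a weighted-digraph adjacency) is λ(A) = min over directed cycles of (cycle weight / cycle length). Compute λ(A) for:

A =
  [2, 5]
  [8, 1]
λ(A) = 1

Enumerate directed cycles and compute their means (weight / length). Sample:
  cycle 0 → 0: weight = 2, length = 1, mean = 2/1 ≈ 2.000
  cycle 1 → 1: weight = 1, length = 1, mean = 1/1 ≈ 1.000
  cycle 0 → 1 → 0: weight = 13, length = 2, mean = 13/2 ≈ 6.500
  cycle 1 → 0 → 1: weight = 13, length = 2, mean = 13/2 ≈ 6.500
Minimum mean = 1.000, attained e.g. along the cycle 1 → 1 with weight 1 and length 1. So λ(A) = 1/1 = 1.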